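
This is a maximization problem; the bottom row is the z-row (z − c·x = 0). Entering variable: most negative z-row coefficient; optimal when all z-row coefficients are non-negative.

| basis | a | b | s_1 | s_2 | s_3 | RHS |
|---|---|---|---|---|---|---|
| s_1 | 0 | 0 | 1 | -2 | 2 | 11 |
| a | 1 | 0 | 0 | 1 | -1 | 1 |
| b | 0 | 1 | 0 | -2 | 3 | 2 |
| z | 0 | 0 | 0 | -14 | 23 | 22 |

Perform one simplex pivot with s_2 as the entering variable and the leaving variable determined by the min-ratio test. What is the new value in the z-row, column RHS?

Ratio test on column s_2 — row 1: entry -2 ≤ 0; row 2: 1/1 = 1; row 3: entry -2 ≤ 0. Minimum is 1 at row 2 (a leaves); pivot element 1.
Divide row 2 by 1; eliminate column s_2 from the other rows.
z-row update in column RHS: 22 − (-14)·1 = 36.

36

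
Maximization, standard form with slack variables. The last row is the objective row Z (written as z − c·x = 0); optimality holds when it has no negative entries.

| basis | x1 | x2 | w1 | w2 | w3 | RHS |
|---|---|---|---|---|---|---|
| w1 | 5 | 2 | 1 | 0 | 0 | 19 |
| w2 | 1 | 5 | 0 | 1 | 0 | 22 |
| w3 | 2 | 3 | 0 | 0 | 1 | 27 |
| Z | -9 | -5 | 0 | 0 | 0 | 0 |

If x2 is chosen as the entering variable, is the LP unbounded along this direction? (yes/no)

Column x2 has positive entries in row(s) 1, 2, 3, so the ratio test bounds it — not unbounded.

no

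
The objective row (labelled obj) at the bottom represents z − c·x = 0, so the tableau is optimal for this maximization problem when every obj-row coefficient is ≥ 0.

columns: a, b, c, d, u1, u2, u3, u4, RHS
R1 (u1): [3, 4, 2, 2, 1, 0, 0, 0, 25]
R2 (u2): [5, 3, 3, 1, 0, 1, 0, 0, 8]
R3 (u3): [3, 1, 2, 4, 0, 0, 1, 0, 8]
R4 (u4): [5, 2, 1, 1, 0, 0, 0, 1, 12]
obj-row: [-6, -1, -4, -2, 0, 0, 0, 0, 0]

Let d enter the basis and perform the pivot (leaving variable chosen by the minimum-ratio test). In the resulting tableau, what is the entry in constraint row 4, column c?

Ratio test on column d — row 1: 25/2 = 25/2; row 2: 8/1 = 8; row 3: 8/4 = 2; row 4: 12/1 = 12. Minimum is 2 at row 3 (u3 leaves); pivot element 4.
Divide row 3 by 4; eliminate column d from the other rows.
Row 4 update in column c: 1 − 1·(1/2) = 1/2.

1/2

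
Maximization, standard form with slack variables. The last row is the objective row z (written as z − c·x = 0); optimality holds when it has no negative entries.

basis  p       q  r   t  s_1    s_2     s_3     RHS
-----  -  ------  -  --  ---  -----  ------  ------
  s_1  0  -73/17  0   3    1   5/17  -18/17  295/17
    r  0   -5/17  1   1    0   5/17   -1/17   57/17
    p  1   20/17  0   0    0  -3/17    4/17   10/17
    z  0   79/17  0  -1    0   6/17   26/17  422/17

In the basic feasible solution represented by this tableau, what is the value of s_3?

0

s_3 is not in the basis, so in the current basic feasible solution s_3 = 0.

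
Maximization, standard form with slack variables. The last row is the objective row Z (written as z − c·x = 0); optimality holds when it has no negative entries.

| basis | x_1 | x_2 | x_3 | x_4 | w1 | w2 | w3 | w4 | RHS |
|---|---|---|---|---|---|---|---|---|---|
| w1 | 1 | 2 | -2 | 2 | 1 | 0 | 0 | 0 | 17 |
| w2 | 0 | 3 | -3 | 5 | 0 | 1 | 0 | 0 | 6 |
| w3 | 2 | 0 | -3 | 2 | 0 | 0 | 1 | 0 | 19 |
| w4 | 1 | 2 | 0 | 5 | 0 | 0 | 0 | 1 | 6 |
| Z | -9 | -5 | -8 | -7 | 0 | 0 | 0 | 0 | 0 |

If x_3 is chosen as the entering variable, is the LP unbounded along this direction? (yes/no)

Every constraint-row entry in column x_3 is ≤ 0, so increasing x_3 is unbounded.

yes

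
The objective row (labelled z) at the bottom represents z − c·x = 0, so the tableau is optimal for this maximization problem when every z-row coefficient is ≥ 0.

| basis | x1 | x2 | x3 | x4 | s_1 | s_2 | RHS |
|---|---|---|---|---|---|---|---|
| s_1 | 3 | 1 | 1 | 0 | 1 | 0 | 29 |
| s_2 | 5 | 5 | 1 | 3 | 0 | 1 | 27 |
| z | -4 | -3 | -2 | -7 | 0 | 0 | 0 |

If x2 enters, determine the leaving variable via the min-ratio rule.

s_2

Column x2 entries and ratios — s_1: 29/1 = 29; s_2: 27/5 = 27/5.
Smallest ratio is 27/5 in the row of s_2, so s_2 leaves.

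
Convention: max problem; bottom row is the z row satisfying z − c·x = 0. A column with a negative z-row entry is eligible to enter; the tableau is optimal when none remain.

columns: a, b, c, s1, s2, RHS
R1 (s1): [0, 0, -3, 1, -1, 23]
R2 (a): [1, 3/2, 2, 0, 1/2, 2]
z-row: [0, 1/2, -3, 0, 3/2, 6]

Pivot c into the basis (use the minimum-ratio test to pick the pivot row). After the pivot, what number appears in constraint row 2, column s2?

1/4

Ratio test on column c — row 1: entry -3 ≤ 0; row 2: 2/2 = 1. Minimum is 1 at row 2 (a leaves); pivot element 2.
Divide row 2 by 2; eliminate column c from the other rows.
In the new row 2, the s2 entry is the old entry divided by the pivot: (1/2)/2 = 1/4.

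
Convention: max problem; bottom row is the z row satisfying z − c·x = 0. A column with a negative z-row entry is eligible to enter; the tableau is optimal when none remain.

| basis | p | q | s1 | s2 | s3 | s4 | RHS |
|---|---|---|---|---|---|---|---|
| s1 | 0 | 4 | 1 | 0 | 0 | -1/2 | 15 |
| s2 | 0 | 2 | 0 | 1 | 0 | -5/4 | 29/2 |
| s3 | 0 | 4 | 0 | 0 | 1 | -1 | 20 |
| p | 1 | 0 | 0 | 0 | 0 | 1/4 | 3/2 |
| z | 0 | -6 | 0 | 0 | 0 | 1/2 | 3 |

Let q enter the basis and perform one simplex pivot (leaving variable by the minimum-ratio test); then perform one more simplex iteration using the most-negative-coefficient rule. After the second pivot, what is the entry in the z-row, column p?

1

Ratio test on column q — row 1: 15/4 = 15/4; row 2: (29/2)/2 = 29/4; row 3: 20/4 = 5; row 4: entry 0 ≤ 0. Minimum is 15/4 at row 1 (s1 leaves); pivot element 4.
Divide row 1 by 4; eliminate column q from the other rows.
Second iteration: most negative z-row entry is -1/4 in column s4, so s4 enters.
Ratio test on column s4 — row 1: entry -1/8 ≤ 0; row 2: entry -1 ≤ 0; row 3: entry -1/2 ≤ 0; row 4: (3/2)/(1/4) = 6. Minimum is 6 at row 4 (p leaves); pivot element 1/4.
Divide row 4 by 1/4; eliminate column s4 from the other rows.
After both pivots, the entry at the z-row, column p is 1.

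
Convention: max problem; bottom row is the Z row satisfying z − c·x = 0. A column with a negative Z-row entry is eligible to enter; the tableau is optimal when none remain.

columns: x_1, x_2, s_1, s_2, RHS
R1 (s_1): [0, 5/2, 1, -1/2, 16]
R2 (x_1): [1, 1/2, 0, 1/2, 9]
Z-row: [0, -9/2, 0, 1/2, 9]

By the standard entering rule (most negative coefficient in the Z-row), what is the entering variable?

Negative Z-row entries: x_2: -9/2.
The most negative is -9/2 in column x_2, so x_2 enters.

x_2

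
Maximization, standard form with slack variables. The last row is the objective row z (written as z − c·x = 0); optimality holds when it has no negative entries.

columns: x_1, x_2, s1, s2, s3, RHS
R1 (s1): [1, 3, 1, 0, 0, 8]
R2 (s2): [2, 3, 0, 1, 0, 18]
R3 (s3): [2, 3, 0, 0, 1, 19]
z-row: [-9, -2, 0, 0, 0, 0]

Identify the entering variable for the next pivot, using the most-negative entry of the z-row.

Negative z-row entries: x_1: -9, x_2: -2.
The most negative is -9 in column x_1, so x_1 enters.

x_1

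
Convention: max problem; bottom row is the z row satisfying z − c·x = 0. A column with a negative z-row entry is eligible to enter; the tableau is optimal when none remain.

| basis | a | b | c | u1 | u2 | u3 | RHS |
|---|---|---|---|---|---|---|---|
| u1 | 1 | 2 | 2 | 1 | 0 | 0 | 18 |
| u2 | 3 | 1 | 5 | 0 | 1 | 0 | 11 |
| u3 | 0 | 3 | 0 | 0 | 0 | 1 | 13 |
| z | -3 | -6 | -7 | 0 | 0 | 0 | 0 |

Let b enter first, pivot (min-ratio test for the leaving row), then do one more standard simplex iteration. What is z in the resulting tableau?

106/3

Ratio test on column b — row 1: 18/2 = 9; row 2: 11/1 = 11; row 3: 13/3 = 13/3. Minimum is 13/3 at row 3 (u3 leaves); pivot element 3.
Pivot on row 3; the z-row RHS becomes 0 − (-6)·(13/3) = 26.
Next entering variable (most negative z-row entry -7): c.
Ratio test on column c — row 1: (28/3)/2 = 14/3; row 2: (20/3)/5 = 4/3; row 3: entry 0 ≤ 0. Minimum is 4/3 at row 2 (u2 leaves); pivot element 5.
After the second pivot the z-row RHS is 26 − (-7)·(4/3) = 106/3.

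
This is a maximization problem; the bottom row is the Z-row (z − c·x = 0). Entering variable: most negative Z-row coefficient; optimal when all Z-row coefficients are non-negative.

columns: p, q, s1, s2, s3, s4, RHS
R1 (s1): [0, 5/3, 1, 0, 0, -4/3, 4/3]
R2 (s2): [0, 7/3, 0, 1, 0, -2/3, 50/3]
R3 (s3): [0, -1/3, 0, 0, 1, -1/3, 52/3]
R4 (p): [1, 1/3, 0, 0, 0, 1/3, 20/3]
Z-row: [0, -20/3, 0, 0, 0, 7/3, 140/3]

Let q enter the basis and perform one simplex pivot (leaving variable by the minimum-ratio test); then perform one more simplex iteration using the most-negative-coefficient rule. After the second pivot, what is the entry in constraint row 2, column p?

Ratio test on column q — row 1: (4/3)/(5/3) = 4/5; row 2: (50/3)/(7/3) = 50/7; row 3: entry -1/3 ≤ 0; row 4: (20/3)/(1/3) = 20. Minimum is 4/5 at row 1 (s1 leaves); pivot element 5/3.
Divide row 1 by 5/3; eliminate column q from the other rows.
Second iteration: most negative Z-row entry is -3 in column s4, so s4 enters.
Ratio test on column s4 — row 1: entry -4/5 ≤ 0; row 2: (74/5)/(6/5) = 37/3; row 3: entry -3/5 ≤ 0; row 4: (32/5)/(3/5) = 32/3. Minimum is 32/3 at row 4 (p leaves); pivot element 3/5.
Divide row 4 by 3/5; eliminate column s4 from the other rows.
After both pivots, the entry at constraint row 2, column p is -2.

-2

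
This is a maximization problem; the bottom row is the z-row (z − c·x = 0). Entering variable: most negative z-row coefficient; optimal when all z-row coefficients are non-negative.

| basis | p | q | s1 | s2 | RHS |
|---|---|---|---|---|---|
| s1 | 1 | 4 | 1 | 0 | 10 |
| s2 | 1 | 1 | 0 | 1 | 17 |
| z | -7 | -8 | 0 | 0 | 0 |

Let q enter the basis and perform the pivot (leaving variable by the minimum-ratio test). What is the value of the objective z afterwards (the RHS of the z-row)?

20

Ratio test on column q — row 1: 10/4 = 5/2; row 2: 17/1 = 17. Minimum is 5/2 at row 1 (s1 leaves); pivot element 4.
Pivot on row 1; the z-row RHS becomes 0 − (-8)·(5/2) = 20.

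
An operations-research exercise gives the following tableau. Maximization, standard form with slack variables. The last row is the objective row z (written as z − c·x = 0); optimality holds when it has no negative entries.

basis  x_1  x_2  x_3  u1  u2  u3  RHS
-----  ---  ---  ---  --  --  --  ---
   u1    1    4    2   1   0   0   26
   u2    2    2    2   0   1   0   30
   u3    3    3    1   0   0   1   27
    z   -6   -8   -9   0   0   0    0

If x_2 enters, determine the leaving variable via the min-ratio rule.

Column x_2 entries and ratios — u1: 26/4 = 13/2; u2: 30/2 = 15; u3: 27/3 = 9.
Smallest ratio is 13/2 in the row of u1, so u1 leaves.

u1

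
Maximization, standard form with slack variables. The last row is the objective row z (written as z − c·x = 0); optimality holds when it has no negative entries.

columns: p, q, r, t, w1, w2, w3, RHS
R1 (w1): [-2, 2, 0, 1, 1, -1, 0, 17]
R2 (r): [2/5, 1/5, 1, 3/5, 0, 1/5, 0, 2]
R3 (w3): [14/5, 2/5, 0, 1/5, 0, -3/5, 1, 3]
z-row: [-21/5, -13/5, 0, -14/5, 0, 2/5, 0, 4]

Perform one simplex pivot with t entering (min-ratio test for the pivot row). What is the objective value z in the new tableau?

Ratio test on column t — row 1: 17/1 = 17; row 2: 2/(3/5) = 10/3; row 3: 3/(1/5) = 15. Minimum is 10/3 at row 2 (r leaves); pivot element 3/5.
Pivot on row 2; the z-row RHS becomes 4 − (-14/5)·(10/3) = 40/3.

40/3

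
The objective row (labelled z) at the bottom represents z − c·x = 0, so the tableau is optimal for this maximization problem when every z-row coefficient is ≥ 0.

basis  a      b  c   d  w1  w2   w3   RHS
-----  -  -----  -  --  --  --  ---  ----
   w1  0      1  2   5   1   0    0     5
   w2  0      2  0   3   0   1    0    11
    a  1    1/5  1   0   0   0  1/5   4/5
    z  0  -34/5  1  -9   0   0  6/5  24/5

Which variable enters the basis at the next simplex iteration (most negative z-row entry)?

Negative z-row entries: b: -34/5, d: -9.
The most negative is -9 in column d, so d enters.

d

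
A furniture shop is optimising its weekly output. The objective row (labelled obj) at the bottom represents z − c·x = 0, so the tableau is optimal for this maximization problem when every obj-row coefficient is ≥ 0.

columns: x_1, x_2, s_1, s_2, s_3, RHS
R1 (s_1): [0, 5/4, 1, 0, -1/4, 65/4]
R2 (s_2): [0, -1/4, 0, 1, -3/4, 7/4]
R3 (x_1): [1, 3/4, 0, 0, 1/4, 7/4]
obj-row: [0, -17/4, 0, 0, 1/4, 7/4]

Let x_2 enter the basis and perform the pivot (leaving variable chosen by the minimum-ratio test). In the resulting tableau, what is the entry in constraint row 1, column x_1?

-5/3

Ratio test on column x_2 — row 1: (65/4)/(5/4) = 13; row 2: entry -1/4 ≤ 0; row 3: (7/4)/(3/4) = 7/3. Minimum is 7/3 at row 3 (x_1 leaves); pivot element 3/4.
Divide row 3 by 3/4; eliminate column x_2 from the other rows.
Row 1 update in column x_1: 0 − (5/4)·(4/3) = -5/3.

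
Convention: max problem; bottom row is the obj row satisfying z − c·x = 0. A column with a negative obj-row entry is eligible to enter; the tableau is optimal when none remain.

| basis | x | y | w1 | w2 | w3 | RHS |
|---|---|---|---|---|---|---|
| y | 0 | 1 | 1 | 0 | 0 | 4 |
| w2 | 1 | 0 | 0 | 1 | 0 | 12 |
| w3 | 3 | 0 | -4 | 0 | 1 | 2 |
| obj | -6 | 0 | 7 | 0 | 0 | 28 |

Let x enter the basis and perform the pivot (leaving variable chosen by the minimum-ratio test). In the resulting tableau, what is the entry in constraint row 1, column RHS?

4

Ratio test on column x — row 1: entry 0 ≤ 0; row 2: 12/1 = 12; row 3: 2/3 = 2/3. Minimum is 2/3 at row 3 (w3 leaves); pivot element 3.
Divide row 3 by 3; eliminate column x from the other rows.
Row 1 update in column RHS: 4 − 0·(2/3) = 4.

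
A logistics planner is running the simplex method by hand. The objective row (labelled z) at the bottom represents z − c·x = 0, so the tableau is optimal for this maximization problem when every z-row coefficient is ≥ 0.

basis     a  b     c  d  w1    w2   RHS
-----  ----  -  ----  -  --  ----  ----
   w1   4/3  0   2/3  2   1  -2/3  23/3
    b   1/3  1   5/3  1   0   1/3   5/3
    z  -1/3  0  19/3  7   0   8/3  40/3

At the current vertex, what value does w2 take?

w2 is not in the basis, so in the current basic feasible solution w2 = 0.

0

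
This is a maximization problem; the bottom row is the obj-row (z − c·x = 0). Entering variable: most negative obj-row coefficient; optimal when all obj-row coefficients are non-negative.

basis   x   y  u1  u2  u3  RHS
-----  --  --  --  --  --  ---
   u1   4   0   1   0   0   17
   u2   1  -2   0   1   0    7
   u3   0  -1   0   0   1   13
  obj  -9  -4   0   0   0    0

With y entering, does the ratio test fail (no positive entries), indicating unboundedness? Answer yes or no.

yes

Every constraint-row entry in column y is ≤ 0, so increasing y is unbounded.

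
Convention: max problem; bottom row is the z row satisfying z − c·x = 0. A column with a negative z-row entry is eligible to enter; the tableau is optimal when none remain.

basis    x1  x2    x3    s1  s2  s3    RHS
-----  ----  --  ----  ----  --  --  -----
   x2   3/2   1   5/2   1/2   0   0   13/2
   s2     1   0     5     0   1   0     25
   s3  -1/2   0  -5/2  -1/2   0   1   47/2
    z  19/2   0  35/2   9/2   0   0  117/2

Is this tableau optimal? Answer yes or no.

yes

Every z-row coefficient is ≥ 0, so the tableau is optimal.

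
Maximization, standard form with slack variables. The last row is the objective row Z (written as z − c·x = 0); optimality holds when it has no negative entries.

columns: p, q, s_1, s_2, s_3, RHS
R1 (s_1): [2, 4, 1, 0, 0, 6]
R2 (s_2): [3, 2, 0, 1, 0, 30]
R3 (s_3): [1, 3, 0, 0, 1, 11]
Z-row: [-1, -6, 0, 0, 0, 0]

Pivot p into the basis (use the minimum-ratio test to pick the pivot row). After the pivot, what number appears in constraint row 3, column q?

1

Ratio test on column p — row 1: 6/2 = 3; row 2: 30/3 = 10; row 3: 11/1 = 11. Minimum is 3 at row 1 (s_1 leaves); pivot element 2.
Divide row 1 by 2; eliminate column p from the other rows.
Row 3 update in column q: 3 − 1·2 = 1.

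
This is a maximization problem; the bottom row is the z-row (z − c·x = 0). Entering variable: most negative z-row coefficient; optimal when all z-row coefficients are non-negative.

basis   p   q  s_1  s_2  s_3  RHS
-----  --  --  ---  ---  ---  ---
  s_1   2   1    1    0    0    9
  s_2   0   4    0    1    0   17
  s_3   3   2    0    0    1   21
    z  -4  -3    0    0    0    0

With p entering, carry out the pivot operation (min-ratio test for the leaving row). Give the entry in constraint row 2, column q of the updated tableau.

4

Ratio test on column p — row 1: 9/2 = 9/2; row 2: entry 0 ≤ 0; row 3: 21/3 = 7. Minimum is 9/2 at row 1 (s_1 leaves); pivot element 2.
Divide row 1 by 2; eliminate column p from the other rows.
Row 2 update in column q: 4 − 0·(1/2) = 4.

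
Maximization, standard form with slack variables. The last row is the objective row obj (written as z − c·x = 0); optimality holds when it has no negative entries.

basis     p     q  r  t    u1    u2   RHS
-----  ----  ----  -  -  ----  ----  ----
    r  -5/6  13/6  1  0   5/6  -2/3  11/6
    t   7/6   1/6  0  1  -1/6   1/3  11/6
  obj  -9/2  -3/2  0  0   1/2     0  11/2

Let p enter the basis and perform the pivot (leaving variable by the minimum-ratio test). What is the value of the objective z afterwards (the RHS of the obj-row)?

Ratio test on column p — row 1: entry -5/6 ≤ 0; row 2: (11/6)/(7/6) = 11/7. Minimum is 11/7 at row 2 (t leaves); pivot element 7/6.
Pivot on row 2; the obj-row RHS becomes 11/2 − (-9/2)·(11/7) = 88/7.

88/7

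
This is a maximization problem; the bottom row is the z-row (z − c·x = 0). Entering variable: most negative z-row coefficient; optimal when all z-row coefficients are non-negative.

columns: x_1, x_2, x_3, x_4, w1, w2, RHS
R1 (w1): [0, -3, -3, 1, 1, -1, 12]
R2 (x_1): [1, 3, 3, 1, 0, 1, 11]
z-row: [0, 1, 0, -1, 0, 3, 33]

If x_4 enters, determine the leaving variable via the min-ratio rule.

Column x_4 entries and ratios — w1: 12/1 = 12; x_1: 11/1 = 11.
Smallest ratio is 11 in the row of x_1, so x_1 leaves.

x_1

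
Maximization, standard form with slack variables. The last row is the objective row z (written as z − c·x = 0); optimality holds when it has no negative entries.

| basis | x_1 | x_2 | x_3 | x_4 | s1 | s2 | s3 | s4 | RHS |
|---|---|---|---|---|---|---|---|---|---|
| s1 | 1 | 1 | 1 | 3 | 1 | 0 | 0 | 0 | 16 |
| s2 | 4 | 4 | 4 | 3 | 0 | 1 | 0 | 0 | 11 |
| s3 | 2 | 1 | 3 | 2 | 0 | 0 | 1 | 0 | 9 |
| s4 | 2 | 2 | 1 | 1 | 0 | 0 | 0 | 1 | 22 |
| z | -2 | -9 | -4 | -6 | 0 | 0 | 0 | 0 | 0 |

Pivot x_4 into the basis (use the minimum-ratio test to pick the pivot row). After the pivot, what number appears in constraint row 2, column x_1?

Ratio test on column x_4 — row 1: 16/3 = 16/3; row 2: 11/3 = 11/3; row 3: 9/2 = 9/2; row 4: 22/1 = 22. Minimum is 11/3 at row 2 (s2 leaves); pivot element 3.
Divide row 2 by 3; eliminate column x_4 from the other rows.
In the new row 2, the x_1 entry is the old entry divided by the pivot: 4/3 = 4/3.

4/3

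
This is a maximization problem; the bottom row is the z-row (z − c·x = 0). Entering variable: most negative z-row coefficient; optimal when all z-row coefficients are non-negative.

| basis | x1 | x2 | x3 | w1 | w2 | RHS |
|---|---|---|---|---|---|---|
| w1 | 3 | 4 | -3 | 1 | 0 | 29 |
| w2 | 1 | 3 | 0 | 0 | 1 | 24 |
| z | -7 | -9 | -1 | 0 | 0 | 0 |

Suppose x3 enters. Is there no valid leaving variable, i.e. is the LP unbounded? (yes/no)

Every constraint-row entry in column x3 is ≤ 0, so increasing x3 is unbounded.

yes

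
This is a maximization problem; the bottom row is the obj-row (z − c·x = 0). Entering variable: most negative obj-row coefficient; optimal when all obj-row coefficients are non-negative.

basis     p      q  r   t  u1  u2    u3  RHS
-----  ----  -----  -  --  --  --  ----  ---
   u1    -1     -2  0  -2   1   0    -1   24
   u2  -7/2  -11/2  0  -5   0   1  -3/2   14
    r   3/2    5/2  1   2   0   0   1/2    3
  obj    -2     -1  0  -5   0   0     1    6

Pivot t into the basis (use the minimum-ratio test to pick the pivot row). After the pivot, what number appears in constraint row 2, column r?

Ratio test on column t — row 1: entry -2 ≤ 0; row 2: entry -5 ≤ 0; row 3: 3/2 = 3/2. Minimum is 3/2 at row 3 (r leaves); pivot element 2.
Divide row 3 by 2; eliminate column t from the other rows.
Row 2 update in column r: 0 − (-5)·(1/2) = 5/2.

5/2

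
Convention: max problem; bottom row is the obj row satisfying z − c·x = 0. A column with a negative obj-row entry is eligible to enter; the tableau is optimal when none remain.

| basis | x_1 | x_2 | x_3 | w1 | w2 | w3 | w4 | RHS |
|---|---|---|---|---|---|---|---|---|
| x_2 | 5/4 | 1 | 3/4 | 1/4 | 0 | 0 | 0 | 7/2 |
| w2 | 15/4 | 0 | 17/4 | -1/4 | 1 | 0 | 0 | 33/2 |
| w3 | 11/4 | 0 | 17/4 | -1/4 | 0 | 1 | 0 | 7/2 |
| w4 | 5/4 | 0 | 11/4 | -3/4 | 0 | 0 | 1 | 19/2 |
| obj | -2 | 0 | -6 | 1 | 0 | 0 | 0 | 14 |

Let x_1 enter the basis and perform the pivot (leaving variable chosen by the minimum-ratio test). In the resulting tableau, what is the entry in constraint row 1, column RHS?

21/11

Ratio test on column x_1 — row 1: (7/2)/(5/4) = 14/5; row 2: (33/2)/(15/4) = 22/5; row 3: (7/2)/(11/4) = 14/11; row 4: (19/2)/(5/4) = 38/5. Minimum is 14/11 at row 3 (w3 leaves); pivot element 11/4.
Divide row 3 by 11/4; eliminate column x_1 from the other rows.
Row 1 update in column RHS: 7/2 − (5/4)·(14/11) = 21/11.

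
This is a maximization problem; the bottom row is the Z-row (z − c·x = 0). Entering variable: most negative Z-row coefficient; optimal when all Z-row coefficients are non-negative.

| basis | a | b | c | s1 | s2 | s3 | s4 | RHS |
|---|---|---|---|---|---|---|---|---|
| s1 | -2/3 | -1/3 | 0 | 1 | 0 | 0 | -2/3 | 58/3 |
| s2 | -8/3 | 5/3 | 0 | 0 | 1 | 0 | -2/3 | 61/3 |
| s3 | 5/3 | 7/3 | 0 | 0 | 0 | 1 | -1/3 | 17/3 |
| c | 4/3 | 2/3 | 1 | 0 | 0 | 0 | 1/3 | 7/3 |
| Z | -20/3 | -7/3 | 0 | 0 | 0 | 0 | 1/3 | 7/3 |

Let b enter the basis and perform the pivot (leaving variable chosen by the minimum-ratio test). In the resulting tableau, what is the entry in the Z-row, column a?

Ratio test on column b — row 1: entry -1/3 ≤ 0; row 2: (61/3)/(5/3) = 61/5; row 3: (17/3)/(7/3) = 17/7; row 4: (7/3)/(2/3) = 7/2. Minimum is 17/7 at row 3 (s3 leaves); pivot element 7/3.
Divide row 3 by 7/3; eliminate column b from the other rows.
Z-row update in column a: -20/3 − (-7/3)·(5/7) = -5.

-5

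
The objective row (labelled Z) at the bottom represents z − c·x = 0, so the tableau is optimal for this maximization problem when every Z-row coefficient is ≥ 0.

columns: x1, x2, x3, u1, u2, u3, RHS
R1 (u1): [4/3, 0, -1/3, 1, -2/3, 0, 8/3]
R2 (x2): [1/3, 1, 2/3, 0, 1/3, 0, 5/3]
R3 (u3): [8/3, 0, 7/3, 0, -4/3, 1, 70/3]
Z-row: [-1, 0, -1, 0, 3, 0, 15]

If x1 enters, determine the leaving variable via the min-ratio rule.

u1

Column x1 entries and ratios — u1: (8/3)/(4/3) = 2; x2: (5/3)/(1/3) = 5; u3: (70/3)/(8/3) = 35/4.
Smallest ratio is 2 in the row of u1, so u1 leaves.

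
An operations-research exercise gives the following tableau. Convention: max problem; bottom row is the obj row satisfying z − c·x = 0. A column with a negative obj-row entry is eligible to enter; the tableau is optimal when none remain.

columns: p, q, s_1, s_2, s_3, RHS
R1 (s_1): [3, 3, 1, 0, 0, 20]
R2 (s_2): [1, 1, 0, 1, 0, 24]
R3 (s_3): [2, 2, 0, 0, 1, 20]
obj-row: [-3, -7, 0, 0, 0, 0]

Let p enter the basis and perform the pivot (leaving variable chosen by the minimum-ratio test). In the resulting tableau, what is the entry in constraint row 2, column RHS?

52/3

Ratio test on column p — row 1: 20/3 = 20/3; row 2: 24/1 = 24; row 3: 20/2 = 10. Minimum is 20/3 at row 1 (s_1 leaves); pivot element 3.
Divide row 1 by 3; eliminate column p from the other rows.
Row 2 update in column RHS: 24 − 1·(20/3) = 52/3.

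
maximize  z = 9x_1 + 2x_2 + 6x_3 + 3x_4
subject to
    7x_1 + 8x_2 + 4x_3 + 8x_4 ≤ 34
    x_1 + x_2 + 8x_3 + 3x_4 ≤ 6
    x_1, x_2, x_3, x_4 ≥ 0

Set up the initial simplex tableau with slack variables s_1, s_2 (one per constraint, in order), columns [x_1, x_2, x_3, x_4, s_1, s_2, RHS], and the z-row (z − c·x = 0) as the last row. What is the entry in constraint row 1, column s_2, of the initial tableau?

Slack s_2 belongs to constraint 2; its column is the unit vector e_2, so the entry in row 1 is 0.

0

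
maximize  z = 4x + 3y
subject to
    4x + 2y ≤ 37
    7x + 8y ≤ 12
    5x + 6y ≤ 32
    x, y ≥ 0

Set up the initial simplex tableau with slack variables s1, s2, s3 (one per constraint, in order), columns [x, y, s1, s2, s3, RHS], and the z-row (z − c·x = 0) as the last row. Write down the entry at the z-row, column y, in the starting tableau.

The z-row carries the negated objective coefficients: the y entry is -3.

-3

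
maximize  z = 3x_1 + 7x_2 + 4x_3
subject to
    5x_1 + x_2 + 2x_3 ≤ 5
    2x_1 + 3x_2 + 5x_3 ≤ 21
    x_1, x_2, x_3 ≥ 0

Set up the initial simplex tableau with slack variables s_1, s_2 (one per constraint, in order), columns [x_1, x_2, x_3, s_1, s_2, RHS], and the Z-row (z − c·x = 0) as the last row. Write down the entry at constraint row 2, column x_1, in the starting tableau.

Constraint 2 has coefficient 2 on x_1.

2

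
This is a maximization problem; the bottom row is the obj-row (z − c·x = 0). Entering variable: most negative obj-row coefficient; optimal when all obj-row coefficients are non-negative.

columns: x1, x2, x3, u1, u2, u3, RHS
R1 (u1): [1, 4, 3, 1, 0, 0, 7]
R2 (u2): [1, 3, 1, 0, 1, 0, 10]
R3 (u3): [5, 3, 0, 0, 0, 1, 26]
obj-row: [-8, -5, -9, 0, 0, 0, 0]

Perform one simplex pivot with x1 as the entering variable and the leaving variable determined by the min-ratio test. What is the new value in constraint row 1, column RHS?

9/5

Ratio test on column x1 — row 1: 7/1 = 7; row 2: 10/1 = 10; row 3: 26/5 = 26/5. Minimum is 26/5 at row 3 (u3 leaves); pivot element 5.
Divide row 3 by 5; eliminate column x1 from the other rows.
Row 1 update in column RHS: 7 − 1·(26/5) = 9/5.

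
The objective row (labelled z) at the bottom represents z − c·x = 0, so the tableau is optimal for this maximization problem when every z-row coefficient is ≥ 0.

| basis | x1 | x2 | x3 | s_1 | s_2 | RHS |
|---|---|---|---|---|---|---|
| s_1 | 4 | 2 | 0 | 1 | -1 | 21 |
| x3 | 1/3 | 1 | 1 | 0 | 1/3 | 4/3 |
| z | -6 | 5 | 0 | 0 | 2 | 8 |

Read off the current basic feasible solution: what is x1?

x1 is not in the basis, so in the current basic feasible solution x1 = 0.

0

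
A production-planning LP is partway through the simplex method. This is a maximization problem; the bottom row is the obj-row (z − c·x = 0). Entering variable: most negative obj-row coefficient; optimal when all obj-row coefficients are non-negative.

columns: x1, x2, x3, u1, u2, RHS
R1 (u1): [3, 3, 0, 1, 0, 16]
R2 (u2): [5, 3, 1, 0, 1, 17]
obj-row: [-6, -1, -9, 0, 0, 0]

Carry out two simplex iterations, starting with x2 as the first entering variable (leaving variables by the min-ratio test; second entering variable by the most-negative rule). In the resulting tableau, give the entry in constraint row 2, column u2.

1

Ratio test on column x2 — row 1: 16/3 = 16/3; row 2: 17/3 = 17/3. Minimum is 16/3 at row 1 (u1 leaves); pivot element 3.
Divide row 1 by 3; eliminate column x2 from the other rows.
Second iteration: most negative obj-row entry is -9 in column x3, so x3 enters.
Ratio test on column x3 — row 1: entry 0 ≤ 0; row 2: 1/1 = 1. Minimum is 1 at row 2 (u2 leaves); pivot element 1.
Divide row 2 by 1; eliminate column x3 from the other rows.
After both pivots, the entry at constraint row 2, column u2 is 1.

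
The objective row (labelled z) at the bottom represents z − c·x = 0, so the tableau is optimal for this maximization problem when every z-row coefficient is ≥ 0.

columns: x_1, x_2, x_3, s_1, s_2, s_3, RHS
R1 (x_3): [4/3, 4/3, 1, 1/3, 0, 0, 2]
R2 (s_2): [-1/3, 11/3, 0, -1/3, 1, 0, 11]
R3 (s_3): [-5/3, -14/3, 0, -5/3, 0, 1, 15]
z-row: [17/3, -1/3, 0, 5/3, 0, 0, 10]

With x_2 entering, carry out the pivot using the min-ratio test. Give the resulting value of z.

21/2

Ratio test on column x_2 — row 1: 2/(4/3) = 3/2; row 2: 11/(11/3) = 3; row 3: entry -14/3 ≤ 0. Minimum is 3/2 at row 1 (x_3 leaves); pivot element 4/3.
Pivot on row 1; the z-row RHS becomes 10 − (-1/3)·(3/2) = 21/2.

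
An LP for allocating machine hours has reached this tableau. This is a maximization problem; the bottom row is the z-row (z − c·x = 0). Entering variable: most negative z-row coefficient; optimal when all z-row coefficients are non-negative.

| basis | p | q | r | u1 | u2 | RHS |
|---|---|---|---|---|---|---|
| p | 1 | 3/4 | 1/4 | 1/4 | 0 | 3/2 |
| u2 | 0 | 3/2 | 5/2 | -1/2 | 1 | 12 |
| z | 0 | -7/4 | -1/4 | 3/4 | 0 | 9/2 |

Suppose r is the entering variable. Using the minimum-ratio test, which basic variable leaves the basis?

u2

Column r entries and ratios — p: (3/2)/(1/4) = 6; u2: 12/(5/2) = 24/5.
Smallest ratio is 24/5 in the row of u2, so u2 leaves.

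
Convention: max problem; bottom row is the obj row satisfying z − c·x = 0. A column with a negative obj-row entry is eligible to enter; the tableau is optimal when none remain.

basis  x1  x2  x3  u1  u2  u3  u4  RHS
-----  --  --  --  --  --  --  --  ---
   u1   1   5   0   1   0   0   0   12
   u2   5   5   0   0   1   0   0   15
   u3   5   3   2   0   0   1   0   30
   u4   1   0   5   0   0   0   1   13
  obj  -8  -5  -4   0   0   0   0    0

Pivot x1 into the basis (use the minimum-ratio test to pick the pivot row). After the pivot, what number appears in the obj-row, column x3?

Ratio test on column x1 — row 1: 12/1 = 12; row 2: 15/5 = 3; row 3: 30/5 = 6; row 4: 13/1 = 13. Minimum is 3 at row 2 (u2 leaves); pivot element 5.
Divide row 2 by 5; eliminate column x1 from the other rows.
obj-row update in column x3: -4 − (-8)·0 = -4.

-4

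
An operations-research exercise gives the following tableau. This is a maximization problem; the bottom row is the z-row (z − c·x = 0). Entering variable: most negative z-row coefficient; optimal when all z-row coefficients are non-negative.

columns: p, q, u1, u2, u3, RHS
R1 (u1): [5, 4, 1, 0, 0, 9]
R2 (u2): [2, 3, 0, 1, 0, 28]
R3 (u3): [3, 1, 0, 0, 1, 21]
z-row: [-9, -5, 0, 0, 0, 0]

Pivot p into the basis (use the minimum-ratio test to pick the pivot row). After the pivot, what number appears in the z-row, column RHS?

Ratio test on column p — row 1: 9/5 = 9/5; row 2: 28/2 = 14; row 3: 21/3 = 7. Minimum is 9/5 at row 1 (u1 leaves); pivot element 5.
Divide row 1 by 5; eliminate column p from the other rows.
z-row update in column RHS: 0 − (-9)·(9/5) = 81/5.

81/5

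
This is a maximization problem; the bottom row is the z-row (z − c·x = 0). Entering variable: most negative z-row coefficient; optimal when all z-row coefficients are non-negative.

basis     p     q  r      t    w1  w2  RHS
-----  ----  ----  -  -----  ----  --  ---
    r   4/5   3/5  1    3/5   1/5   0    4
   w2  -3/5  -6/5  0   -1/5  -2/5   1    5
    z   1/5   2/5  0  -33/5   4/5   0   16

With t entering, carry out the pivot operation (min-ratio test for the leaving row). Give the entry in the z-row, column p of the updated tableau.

Ratio test on column t — row 1: 4/(3/5) = 20/3; row 2: entry -1/5 ≤ 0. Minimum is 20/3 at row 1 (r leaves); pivot element 3/5.
Divide row 1 by 3/5; eliminate column t from the other rows.
z-row update in column p: 1/5 − (-33/5)·(4/3) = 9.

9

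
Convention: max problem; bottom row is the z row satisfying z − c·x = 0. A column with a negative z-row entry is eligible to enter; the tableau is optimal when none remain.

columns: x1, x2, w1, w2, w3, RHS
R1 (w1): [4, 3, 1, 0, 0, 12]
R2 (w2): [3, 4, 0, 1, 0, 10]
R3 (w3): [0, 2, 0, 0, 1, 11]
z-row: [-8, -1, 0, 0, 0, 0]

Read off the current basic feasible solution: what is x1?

x1 is not in the basis, so in the current basic feasible solution x1 = 0.

0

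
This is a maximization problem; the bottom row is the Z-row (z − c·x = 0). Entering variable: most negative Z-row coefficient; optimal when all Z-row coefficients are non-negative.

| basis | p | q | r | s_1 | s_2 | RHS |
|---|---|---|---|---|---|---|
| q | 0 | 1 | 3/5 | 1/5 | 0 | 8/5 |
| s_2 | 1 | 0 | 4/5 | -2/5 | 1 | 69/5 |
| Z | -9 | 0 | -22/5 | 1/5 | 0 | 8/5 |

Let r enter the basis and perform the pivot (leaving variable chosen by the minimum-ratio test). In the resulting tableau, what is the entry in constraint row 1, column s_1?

1/3

Ratio test on column r — row 1: (8/5)/(3/5) = 8/3; row 2: (69/5)/(4/5) = 69/4. Minimum is 8/3 at row 1 (q leaves); pivot element 3/5.
Divide row 1 by 3/5; eliminate column r from the other rows.
In the new row 1, the s_1 entry is the old entry divided by the pivot: (1/5)/(3/5) = 1/3.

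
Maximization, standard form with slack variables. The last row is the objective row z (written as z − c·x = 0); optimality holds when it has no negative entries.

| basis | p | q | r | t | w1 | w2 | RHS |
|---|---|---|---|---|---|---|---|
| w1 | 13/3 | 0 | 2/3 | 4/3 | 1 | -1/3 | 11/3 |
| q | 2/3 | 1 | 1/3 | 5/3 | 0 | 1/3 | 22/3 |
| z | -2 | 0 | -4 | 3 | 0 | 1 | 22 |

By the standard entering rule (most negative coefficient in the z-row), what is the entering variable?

Negative z-row entries: p: -2, r: -4.
The most negative is -4 in column r, so r enters.

r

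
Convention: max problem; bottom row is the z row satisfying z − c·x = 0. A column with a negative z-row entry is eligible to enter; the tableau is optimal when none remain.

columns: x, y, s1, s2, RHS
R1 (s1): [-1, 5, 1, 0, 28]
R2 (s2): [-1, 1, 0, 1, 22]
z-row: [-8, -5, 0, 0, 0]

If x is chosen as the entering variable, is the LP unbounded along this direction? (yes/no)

yes

Every constraint-row entry in column x is ≤ 0, so increasing x is unbounded.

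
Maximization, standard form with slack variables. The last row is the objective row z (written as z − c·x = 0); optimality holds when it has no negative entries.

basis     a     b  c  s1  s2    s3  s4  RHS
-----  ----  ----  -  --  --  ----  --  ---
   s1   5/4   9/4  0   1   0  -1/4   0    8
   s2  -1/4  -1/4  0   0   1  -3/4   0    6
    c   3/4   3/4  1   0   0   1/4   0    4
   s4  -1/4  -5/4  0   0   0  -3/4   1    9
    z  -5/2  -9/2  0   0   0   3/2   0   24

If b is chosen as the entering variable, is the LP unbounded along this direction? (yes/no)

Column b has positive entries in row(s) 1, 3, so the ratio test bounds it — not unbounded.

no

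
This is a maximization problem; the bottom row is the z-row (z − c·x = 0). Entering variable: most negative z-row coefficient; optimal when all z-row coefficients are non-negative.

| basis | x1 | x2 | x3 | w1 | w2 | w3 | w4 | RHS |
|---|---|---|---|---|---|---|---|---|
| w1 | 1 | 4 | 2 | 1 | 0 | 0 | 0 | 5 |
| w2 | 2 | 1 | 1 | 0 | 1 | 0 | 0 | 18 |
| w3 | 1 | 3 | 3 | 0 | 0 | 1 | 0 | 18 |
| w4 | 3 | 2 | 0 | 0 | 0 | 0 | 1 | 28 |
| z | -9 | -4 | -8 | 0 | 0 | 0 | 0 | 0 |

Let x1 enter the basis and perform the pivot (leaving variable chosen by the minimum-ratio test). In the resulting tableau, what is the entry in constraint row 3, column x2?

-1

Ratio test on column x1 — row 1: 5/1 = 5; row 2: 18/2 = 9; row 3: 18/1 = 18; row 4: 28/3 = 28/3. Minimum is 5 at row 1 (w1 leaves); pivot element 1.
Divide row 1 by 1; eliminate column x1 from the other rows.
Row 3 update in column x2: 3 − 1·4 = -1.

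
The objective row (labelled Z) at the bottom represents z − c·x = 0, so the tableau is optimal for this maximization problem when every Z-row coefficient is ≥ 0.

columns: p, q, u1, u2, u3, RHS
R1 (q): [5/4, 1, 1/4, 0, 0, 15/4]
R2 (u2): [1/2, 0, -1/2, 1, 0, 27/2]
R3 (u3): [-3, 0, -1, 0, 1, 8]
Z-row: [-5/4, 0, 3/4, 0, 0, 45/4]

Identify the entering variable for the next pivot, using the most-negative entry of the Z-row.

Negative Z-row entries: p: -5/4.
The most negative is -5/4 in column p, so p enters.

p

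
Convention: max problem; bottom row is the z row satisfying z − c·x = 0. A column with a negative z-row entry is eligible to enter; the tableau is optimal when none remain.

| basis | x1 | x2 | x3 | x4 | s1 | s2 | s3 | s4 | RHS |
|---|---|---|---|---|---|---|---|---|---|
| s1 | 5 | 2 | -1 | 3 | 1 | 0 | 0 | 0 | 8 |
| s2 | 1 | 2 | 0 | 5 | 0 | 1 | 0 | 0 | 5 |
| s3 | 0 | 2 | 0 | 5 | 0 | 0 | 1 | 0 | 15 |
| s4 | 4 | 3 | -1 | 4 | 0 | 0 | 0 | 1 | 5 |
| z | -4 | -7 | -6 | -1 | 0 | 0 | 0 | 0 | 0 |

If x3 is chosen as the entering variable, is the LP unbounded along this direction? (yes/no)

Every constraint-row entry in column x3 is ≤ 0, so increasing x3 is unbounded.

yes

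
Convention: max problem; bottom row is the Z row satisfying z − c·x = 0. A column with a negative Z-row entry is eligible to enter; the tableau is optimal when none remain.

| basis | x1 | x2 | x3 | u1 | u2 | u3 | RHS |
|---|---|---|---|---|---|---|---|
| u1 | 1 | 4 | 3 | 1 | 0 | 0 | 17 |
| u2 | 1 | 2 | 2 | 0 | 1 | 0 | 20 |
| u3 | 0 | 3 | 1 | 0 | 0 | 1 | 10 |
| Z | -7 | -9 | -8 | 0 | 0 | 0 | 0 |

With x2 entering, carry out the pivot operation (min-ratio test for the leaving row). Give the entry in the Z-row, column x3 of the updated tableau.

Ratio test on column x2 — row 1: 17/4 = 17/4; row 2: 20/2 = 10; row 3: 10/3 = 10/3. Minimum is 10/3 at row 3 (u3 leaves); pivot element 3.
Divide row 3 by 3; eliminate column x2 from the other rows.
Z-row update in column x3: -8 − (-9)·(1/3) = -5.

-5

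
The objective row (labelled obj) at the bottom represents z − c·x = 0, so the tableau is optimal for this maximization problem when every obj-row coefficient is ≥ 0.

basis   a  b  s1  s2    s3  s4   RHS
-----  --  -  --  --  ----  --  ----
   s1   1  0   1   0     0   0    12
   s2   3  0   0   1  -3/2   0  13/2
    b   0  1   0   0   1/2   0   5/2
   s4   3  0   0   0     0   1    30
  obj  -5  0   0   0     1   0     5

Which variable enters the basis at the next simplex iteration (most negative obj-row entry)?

Negative obj-row entries: a: -5.
The most negative is -5 in column a, so a enters.

a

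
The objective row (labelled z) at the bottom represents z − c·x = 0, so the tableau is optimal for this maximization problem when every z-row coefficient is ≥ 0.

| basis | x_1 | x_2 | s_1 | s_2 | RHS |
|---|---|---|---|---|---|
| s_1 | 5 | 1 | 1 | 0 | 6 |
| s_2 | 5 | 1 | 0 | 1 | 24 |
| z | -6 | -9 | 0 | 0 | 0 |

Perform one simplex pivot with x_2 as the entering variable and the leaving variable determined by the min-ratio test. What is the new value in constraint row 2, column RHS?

18

Ratio test on column x_2 — row 1: 6/1 = 6; row 2: 24/1 = 24. Minimum is 6 at row 1 (s_1 leaves); pivot element 1.
Divide row 1 by 1; eliminate column x_2 from the other rows.
Row 2 update in column RHS: 24 − 1·6 = 18.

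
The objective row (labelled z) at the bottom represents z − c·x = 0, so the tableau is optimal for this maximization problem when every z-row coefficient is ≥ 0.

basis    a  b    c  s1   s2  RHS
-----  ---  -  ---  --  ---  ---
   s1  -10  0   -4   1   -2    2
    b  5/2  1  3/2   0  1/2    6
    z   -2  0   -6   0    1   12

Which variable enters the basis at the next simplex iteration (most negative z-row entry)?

c

Negative z-row entries: a: -2, c: -6.
The most negative is -6 in column c, so c enters.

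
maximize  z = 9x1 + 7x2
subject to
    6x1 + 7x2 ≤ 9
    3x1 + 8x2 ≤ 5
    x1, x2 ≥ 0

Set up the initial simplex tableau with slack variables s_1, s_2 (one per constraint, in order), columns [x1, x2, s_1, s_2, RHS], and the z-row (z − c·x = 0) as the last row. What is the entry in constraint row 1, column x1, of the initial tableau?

Constraint 1 has coefficient 6 on x1.

6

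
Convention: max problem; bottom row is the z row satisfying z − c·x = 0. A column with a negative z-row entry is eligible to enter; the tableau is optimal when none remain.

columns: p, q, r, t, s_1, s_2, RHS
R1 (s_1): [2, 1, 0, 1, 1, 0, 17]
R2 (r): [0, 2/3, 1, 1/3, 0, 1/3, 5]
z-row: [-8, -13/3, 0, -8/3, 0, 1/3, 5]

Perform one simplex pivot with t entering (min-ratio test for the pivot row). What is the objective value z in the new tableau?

45

Ratio test on column t — row 1: 17/1 = 17; row 2: 5/(1/3) = 15. Minimum is 15 at row 2 (r leaves); pivot element 1/3.
Pivot on row 2; the z-row RHS becomes 5 − (-8/3)·15 = 45.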